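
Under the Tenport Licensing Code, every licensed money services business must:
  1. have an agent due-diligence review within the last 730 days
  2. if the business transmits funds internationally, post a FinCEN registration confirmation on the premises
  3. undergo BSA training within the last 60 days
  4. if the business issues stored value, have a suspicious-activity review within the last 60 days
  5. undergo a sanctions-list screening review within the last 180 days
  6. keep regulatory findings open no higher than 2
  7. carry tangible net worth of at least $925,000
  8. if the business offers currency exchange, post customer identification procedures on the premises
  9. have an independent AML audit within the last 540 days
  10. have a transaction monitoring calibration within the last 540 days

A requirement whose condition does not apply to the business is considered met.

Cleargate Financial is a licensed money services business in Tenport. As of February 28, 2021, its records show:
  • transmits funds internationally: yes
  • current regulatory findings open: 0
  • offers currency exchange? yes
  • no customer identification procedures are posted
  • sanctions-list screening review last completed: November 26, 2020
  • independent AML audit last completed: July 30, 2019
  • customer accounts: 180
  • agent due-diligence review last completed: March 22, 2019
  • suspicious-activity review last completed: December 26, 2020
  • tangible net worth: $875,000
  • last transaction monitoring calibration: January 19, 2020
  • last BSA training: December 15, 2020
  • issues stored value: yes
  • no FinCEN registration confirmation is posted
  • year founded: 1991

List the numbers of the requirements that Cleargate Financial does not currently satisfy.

1. agent due-diligence review 709 days ago vs limit 730 → met
2. condition 'transmits funds internationally' holds; FinCEN registration confirmation absent → not met
3. BSA training 75 days ago vs limit 60 → not met
4. condition 'issues stored value' holds; suspicious-activity review 64 days ago vs limit 60 → not met
5. sanctions-list screening review 94 days ago vs limit 180 → met
6. regulatory findings open 0 ≤ 2 → met
7. tangible net worth $875,000 < $925,000 → not met
8. condition 'offers currency exchange' holds; customer identification procedures absent → not met
9. independent AML audit 579 days ago vs limit 540 → not met
10. transaction monitoring calibration 406 days ago vs limit 540 → met
Not met: 2, 3, 4, 7, 8, 9

2, 3, 4, 7, 8, 9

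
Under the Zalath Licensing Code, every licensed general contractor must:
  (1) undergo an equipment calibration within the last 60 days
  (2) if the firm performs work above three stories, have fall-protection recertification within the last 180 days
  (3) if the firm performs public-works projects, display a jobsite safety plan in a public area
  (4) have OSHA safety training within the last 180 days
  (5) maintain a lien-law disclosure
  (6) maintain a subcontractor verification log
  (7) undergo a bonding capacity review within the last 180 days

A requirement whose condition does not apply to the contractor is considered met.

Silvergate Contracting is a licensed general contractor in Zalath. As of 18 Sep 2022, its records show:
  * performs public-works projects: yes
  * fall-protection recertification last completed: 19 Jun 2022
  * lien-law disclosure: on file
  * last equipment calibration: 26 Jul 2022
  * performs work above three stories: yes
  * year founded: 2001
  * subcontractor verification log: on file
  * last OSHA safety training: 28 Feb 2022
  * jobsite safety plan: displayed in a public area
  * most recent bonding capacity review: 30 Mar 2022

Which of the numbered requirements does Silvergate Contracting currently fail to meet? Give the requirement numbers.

1. equipment calibration 54 days ago vs limit 60 → met
2. condition 'performs work above three stories' holds; fall-protection recertification 91 days ago vs limit 180 → met
3. condition 'performs public-works projects' holds; jobsite safety plan present → met
4. OSHA safety training 202 days ago vs limit 180 → not met
5. lien-law disclosure present → met
6. subcontractor verification log present → met
7. bonding capacity review 172 days ago vs limit 180 → met
Not met: 4

4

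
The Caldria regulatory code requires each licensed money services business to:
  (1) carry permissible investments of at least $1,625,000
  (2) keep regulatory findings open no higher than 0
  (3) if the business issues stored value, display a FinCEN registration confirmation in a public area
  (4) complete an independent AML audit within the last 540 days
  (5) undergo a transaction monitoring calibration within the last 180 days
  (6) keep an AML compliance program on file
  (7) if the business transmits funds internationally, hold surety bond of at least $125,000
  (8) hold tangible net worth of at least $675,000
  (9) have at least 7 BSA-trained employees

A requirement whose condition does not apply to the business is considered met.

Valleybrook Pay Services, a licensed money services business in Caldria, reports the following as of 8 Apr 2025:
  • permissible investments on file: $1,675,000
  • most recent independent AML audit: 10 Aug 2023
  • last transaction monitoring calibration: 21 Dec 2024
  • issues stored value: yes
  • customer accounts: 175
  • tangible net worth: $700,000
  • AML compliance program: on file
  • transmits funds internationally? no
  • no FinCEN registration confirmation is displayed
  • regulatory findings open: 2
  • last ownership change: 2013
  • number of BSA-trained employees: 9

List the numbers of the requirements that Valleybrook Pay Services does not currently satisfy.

2, 3, 4

1. permissible investments $1,675,000 ≥ $1,625,000 → met
2. regulatory findings open 2 > 0 → not met
3. condition 'issues stored value' holds; FinCEN registration confirmation absent → not met
4. independent AML audit 607 days ago vs limit 540 → not met
5. transaction monitoring calibration 108 days ago vs limit 180 → met
6. AML compliance program present → met
7. condition 'transmits funds internationally' does not hold → requirement n/a → met
8. tangible net worth $700,000 ≥ $675,000 → met
9. BSA-trained employees 9 ≥ 7 → met
Not met: 2, 3, 4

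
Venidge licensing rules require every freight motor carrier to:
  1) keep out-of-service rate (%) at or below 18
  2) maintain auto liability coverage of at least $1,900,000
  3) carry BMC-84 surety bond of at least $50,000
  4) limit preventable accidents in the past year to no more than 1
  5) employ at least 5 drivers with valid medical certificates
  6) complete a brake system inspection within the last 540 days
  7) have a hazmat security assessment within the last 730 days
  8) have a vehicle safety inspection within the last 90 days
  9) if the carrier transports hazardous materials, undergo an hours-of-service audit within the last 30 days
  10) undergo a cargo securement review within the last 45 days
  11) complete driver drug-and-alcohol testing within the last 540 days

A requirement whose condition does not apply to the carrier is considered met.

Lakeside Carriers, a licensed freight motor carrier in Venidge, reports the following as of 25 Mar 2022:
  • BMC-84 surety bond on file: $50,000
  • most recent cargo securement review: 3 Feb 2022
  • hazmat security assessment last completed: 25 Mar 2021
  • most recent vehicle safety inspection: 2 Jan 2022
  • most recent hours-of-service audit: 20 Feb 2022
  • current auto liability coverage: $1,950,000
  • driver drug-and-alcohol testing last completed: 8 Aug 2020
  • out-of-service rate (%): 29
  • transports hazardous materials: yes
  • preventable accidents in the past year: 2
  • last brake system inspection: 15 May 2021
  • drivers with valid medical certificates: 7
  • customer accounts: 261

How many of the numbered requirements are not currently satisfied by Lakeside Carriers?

1. out-of-service rate (%) 29 > 18 → not met
2. auto liability coverage $1,950,000 ≥ $1,900,000 → met
3. BMC-84 surety bond $50,000 ≥ $50,000 → met
4. preventable accidents in the past year 2 > 1 → not met
5. drivers with valid medical certificates 7 ≥ 5 → met
6. brake system inspection 314 days ago vs limit 540 → met
7. hazmat security assessment 365 days ago vs limit 730 → met
8. vehicle safety inspection 82 days ago vs limit 90 → met
9. condition 'transports hazardous materials' holds; hours-of-service audit 33 days ago vs limit 30 → not met
10. cargo securement review 50 days ago vs limit 45 → not met
11. driver drug-and-alcohol testing 594 days ago vs limit 540 → not met
Not met: 5 of 11

5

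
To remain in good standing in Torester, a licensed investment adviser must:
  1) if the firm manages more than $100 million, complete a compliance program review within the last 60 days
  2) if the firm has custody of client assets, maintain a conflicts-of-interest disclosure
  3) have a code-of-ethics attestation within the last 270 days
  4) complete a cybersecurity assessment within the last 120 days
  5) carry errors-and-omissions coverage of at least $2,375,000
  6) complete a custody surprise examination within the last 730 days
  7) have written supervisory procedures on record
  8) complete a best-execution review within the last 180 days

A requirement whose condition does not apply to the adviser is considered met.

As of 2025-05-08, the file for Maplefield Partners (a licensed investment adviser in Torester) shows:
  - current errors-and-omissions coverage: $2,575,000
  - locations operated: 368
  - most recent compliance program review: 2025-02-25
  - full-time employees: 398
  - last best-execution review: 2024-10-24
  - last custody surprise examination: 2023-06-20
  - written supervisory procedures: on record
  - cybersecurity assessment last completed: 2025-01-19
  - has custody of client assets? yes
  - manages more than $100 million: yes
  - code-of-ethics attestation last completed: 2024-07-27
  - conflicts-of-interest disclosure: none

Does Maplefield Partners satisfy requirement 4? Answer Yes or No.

4. cybersecurity assessment 109 days ago vs limit 120 → met

Yes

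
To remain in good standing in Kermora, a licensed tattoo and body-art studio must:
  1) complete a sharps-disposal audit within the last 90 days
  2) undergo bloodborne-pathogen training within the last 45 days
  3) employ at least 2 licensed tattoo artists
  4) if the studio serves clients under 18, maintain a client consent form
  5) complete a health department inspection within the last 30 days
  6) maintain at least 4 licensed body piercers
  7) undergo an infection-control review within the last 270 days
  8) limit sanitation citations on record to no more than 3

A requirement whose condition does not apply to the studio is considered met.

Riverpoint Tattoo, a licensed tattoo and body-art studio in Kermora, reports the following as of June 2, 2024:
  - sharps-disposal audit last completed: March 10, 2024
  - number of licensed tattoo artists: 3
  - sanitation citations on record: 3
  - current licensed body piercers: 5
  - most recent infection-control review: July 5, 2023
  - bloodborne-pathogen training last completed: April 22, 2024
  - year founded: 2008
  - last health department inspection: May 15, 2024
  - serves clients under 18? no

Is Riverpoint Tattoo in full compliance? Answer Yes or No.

1. sharps-disposal audit 84 days ago vs limit 90 → met
2. bloodborne-pathogen training 41 days ago vs limit 45 → met
3. licensed tattoo artists 3 ≥ 2 → met
4. condition 'serves clients under 18' does not hold → requirement n/a → met
5. health department inspection 18 days ago vs limit 30 → met
6. licensed body piercers 5 ≥ 4 → met
7. infection-control review 333 days ago vs limit 270 → not met
8. sanitation citations on record 3 ≤ 3 → met
Not met: 7

No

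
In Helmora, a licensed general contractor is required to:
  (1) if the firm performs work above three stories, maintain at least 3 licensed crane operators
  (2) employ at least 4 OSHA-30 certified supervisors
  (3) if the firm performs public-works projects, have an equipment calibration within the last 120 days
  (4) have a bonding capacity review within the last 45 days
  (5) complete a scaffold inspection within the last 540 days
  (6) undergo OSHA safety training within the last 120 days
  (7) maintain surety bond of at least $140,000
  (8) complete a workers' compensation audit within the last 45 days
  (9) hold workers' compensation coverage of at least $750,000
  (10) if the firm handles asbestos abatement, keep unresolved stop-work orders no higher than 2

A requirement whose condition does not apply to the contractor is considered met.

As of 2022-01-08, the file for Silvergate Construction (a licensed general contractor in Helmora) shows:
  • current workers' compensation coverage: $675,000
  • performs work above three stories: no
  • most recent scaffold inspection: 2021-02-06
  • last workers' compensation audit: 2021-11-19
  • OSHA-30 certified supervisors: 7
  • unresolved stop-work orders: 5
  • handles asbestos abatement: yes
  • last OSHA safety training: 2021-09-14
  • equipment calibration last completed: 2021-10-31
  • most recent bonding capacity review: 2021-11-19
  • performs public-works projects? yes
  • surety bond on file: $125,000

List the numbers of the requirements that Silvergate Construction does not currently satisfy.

4, 7, 8, 9, 10

1. condition 'performs work above three stories' does not hold → requirement n/a → met
2. OSHA-30 certified supervisors 7 ≥ 4 → met
3. condition 'performs public-works projects' holds; equipment calibration 69 days ago vs limit 120 → met
4. bonding capacity review 50 days ago vs limit 45 → not met
5. scaffold inspection 336 days ago vs limit 540 → met
6. OSHA safety training 116 days ago vs limit 120 → met
7. surety bond $125,000 < $140,000 → not met
8. workers' compensation audit 50 days ago vs limit 45 → not met
9. workers' compensation coverage $675,000 < $750,000 → not met
10. condition 'handles asbestos abatement' holds; unresolved stop-work orders 5 > 2 → not met
Not met: 4, 7, 8, 9, 10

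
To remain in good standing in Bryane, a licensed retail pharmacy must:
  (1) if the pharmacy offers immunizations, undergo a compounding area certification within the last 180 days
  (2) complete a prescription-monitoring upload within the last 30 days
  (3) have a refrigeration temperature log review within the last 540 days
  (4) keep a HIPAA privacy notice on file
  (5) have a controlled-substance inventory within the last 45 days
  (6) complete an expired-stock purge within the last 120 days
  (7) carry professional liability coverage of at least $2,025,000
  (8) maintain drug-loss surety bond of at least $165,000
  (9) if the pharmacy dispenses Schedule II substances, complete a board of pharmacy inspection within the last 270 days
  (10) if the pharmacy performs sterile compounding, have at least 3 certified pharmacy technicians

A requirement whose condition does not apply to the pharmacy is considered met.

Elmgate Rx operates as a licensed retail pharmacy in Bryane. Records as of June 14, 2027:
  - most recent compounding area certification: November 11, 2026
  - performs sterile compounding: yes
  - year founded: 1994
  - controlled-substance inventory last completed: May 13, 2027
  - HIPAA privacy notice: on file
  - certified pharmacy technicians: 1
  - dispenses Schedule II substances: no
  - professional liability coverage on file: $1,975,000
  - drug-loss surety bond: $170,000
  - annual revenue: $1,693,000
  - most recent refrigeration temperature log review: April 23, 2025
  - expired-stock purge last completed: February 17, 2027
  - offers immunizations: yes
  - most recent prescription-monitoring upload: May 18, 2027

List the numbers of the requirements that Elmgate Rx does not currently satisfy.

1, 3, 7, 10

1. condition 'offers immunizations' holds; compounding area certification 215 days ago vs limit 180 → not met
2. prescription-monitoring upload 27 days ago vs limit 30 → met
3. refrigeration temperature log review 782 days ago vs limit 540 → not met
4. HIPAA privacy notice present → met
5. controlled-substance inventory 32 days ago vs limit 45 → met
6. expired-stock purge 117 days ago vs limit 120 → met
7. professional liability coverage $1,975,000 < $2,025,000 → not met
8. drug-loss surety bond $170,000 ≥ $165,000 → met
9. condition 'dispenses Schedule II substances' does not hold → requirement n/a → met
10. condition 'performs sterile compounding' holds; certified pharmacy technicians 1 < 3 → not met
Not met: 1, 3, 7, 10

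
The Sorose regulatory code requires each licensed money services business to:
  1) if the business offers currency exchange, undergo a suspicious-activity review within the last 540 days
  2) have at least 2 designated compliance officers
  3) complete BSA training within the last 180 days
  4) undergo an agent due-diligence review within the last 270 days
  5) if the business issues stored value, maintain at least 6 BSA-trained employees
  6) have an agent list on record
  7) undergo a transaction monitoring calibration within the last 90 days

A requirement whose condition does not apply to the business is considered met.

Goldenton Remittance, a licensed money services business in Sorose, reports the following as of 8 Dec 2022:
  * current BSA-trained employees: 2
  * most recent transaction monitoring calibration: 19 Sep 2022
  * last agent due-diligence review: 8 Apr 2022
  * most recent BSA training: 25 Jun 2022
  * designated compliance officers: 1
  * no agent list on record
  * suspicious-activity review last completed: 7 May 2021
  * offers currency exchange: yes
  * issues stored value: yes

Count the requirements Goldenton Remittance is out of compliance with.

4

1. condition 'offers currency exchange' holds; suspicious-activity review 580 days ago vs limit 540 → not met
2. designated compliance officers 1 < 2 → not met
3. BSA training 166 days ago vs limit 180 → met
4. agent due-diligence review 244 days ago vs limit 270 → met
5. condition 'issues stored value' holds; BSA-trained employees 2 < 6 → not met
6. agent list absent → not met
7. transaction monitoring calibration 80 days ago vs limit 90 → met
Not met: 4 of 7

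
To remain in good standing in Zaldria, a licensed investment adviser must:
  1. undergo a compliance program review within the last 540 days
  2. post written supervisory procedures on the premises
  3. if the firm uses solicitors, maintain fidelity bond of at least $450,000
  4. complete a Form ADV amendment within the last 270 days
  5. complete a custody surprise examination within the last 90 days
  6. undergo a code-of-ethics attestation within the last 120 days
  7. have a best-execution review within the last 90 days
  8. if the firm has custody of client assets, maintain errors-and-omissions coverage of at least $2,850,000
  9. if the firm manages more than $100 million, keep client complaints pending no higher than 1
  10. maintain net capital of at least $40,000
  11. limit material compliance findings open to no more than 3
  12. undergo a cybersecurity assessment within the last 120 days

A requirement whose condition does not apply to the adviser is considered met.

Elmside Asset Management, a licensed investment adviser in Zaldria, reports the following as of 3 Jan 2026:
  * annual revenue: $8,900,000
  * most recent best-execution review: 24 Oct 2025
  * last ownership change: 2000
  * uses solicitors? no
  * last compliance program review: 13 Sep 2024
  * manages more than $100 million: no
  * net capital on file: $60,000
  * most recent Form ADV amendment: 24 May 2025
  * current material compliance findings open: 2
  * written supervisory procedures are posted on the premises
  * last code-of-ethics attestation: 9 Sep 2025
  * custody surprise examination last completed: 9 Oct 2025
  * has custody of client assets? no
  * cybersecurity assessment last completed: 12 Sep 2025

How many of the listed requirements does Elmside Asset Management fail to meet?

0

1. compliance program review 477 days ago vs limit 540 → met
2. written supervisory procedures present → met
3. condition 'uses solicitors' does not hold → requirement n/a → met
4. Form ADV amendment 224 days ago vs limit 270 → met
5. custody surprise examination 86 days ago vs limit 90 → met
6. code-of-ethics attestation 116 days ago vs limit 120 → met
7. best-execution review 71 days ago vs limit 90 → met
8. condition 'has custody of client assets' does not hold → requirement n/a → met
9. condition 'manages more than $100 million' does not hold → requirement n/a → met
10. net capital $60,000 ≥ $40,000 → met
11. material compliance findings open 2 ≤ 3 → met
12. cybersecurity assessment 113 days ago vs limit 120 → met
Not met: 0 of 12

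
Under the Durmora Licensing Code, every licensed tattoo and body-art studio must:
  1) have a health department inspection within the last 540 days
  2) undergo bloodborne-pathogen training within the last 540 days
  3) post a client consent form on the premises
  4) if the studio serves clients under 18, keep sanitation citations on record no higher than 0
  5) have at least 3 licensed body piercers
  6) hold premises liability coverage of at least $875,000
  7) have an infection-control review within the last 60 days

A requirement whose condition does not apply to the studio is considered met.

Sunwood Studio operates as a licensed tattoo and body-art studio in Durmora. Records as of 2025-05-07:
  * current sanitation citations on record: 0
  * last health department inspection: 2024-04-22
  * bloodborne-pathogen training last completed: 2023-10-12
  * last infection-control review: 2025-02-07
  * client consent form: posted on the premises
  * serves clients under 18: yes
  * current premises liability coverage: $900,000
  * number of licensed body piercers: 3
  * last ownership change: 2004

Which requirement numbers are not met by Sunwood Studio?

2, 7

1. health department inspection 380 days ago vs limit 540 → met
2. bloodborne-pathogen training 573 days ago vs limit 540 → not met
3. client consent form present → met
4. condition 'serves clients under 18' holds; sanitation citations on record 0 ≤ 0 → met
5. licensed body piercers 3 ≥ 3 → met
6. premises liability coverage $900,000 ≥ $875,000 → met
7. infection-control review 89 days ago vs limit 60 → not met
Not met: 2, 7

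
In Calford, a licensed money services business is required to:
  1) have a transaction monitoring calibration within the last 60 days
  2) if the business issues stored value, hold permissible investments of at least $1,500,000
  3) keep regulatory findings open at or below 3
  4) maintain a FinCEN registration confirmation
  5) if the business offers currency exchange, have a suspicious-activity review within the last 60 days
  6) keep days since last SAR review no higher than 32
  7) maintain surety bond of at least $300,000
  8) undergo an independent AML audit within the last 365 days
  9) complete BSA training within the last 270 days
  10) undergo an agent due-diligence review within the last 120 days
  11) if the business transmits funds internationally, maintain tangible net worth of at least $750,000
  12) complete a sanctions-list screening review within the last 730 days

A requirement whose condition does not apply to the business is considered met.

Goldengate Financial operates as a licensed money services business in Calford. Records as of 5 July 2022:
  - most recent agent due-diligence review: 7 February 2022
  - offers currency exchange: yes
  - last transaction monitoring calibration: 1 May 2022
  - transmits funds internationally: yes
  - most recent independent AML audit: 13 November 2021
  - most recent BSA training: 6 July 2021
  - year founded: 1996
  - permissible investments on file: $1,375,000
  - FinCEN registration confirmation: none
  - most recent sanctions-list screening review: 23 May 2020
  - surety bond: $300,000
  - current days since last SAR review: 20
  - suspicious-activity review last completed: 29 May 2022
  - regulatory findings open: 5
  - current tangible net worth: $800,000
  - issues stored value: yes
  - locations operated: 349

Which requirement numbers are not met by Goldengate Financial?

1. transaction monitoring calibration 65 days ago vs limit 60 → not met
2. condition 'issues stored value' holds; permissible investments $1,375,000 < $1,500,000 → not met
3. regulatory findings open 5 > 3 → not met
4. FinCEN registration confirmation absent → not met
5. condition 'offers currency exchange' holds; suspicious-activity review 37 days ago vs limit 60 → met
6. days since last SAR review 20 ≤ 32 → met
7. surety bond $300,000 ≥ $300,000 → met
8. independent AML audit 234 days ago vs limit 365 → met
9. BSA training 364 days ago vs limit 270 → not met
10. agent due-diligence review 148 days ago vs limit 120 → not met
11. condition 'transmits funds internationally' holds; tangible net worth $800,000 ≥ $750,000 → met
12. sanctions-list screening review 773 days ago vs limit 730 → not met
Not met: 1, 2, 3, 4, 9, 10, 12

1, 2, 3, 4, 9, 10, 12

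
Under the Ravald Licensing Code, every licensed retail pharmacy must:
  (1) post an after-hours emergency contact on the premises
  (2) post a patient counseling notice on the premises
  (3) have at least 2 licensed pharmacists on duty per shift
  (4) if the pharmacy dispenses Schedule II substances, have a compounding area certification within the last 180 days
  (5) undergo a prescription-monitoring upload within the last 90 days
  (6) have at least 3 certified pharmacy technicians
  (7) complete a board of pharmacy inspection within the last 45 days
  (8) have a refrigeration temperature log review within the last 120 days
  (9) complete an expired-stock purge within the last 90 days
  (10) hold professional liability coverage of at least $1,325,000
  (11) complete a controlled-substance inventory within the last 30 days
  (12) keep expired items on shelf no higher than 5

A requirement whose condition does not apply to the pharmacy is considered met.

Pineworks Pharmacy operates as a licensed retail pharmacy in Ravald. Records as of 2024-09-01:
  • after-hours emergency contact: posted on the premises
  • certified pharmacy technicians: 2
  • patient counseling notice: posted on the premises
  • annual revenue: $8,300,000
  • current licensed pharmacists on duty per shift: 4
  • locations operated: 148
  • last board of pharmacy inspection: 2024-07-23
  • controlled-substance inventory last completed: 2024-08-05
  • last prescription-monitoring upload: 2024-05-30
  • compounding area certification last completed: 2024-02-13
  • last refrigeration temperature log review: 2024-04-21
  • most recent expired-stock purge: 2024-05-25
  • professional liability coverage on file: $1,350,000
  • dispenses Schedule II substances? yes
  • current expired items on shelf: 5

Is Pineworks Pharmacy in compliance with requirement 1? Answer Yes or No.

Yes

1. after-hours emergency contact present → met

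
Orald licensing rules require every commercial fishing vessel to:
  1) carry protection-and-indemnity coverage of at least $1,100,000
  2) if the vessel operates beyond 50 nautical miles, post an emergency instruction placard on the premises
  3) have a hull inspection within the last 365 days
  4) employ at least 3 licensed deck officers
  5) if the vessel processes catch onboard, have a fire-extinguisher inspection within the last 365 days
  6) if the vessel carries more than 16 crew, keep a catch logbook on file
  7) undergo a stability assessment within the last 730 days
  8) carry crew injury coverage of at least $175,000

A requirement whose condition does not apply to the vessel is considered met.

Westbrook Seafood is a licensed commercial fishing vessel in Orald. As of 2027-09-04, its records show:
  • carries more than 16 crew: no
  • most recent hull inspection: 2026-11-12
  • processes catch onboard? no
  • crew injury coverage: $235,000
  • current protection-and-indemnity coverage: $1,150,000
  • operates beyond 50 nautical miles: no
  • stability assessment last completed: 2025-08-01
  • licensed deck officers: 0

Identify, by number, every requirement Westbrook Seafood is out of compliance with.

1. protection-and-indemnity coverage $1,150,000 ≥ $1,100,000 → met
2. condition 'operates beyond 50 nautical miles' does not hold → requirement n/a → met
3. hull inspection 296 days ago vs limit 365 → met
4. licensed deck officers 0 < 3 → not met
5. condition 'processes catch onboard' does not hold → requirement n/a → met
6. condition 'carries more than 16 crew' does not hold → requirement n/a → met
7. stability assessment 764 days ago vs limit 730 → not met
8. crew injury coverage $235,000 ≥ $175,000 → met
Not met: 4, 7

4, 7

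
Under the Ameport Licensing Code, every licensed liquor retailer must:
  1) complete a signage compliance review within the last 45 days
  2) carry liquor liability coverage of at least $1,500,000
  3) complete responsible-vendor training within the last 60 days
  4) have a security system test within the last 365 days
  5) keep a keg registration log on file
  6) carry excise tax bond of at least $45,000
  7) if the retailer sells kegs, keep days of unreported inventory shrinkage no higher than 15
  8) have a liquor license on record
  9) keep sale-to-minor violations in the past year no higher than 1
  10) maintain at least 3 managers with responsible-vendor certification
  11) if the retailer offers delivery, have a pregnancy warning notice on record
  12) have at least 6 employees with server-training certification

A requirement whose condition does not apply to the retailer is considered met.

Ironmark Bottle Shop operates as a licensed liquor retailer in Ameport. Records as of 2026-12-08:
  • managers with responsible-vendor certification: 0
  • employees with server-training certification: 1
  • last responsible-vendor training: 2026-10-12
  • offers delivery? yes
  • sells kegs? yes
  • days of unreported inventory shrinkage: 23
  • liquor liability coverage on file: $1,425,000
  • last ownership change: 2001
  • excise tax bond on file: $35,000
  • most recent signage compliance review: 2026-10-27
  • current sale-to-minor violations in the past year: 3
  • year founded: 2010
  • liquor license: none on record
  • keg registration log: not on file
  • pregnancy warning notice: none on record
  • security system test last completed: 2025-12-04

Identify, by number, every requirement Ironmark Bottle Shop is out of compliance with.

2, 4, 5, 6, 7, 8, 9, 10, 11, 12

1. signage compliance review 42 days ago vs limit 45 → met
2. liquor liability coverage $1,425,000 < $1,500,000 → not met
3. responsible-vendor training 57 days ago vs limit 60 → met
4. security system test 369 days ago vs limit 365 → not met
5. keg registration log absent → not met
6. excise tax bond $35,000 < $45,000 → not met
7. condition 'sells kegs' holds; days of unreported inventory shrinkage 23 > 15 → not met
8. liquor license absent → not met
9. sale-to-minor violations in the past year 3 > 1 → not met
10. managers with responsible-vendor certification 0 < 3 → not met
11. condition 'offers delivery' holds; pregnancy warning notice absent → not met
12. employees with server-training certification 1 < 6 → not met
Not met: 2, 4, 5, 6, 7, 8, 9, 10, 11, 12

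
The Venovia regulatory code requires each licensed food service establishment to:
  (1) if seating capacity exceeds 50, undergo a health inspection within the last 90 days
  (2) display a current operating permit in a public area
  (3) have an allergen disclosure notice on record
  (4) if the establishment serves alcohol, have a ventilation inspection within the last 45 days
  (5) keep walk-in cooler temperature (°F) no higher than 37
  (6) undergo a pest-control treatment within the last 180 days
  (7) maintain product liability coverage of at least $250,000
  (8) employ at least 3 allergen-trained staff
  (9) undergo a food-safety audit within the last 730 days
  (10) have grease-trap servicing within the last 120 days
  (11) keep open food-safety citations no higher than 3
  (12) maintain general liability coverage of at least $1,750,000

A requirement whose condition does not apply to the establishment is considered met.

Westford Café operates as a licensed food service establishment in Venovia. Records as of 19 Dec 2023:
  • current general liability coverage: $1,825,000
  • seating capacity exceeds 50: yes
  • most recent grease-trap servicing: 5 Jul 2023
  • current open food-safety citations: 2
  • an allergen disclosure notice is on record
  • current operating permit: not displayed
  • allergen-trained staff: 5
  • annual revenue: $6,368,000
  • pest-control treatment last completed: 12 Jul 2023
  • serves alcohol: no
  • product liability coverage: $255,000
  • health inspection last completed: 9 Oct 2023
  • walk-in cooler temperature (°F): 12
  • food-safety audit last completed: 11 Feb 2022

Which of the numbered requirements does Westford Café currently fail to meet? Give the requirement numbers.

2, 10

1. condition 'seating capacity exceeds 50' holds; health inspection 71 days ago vs limit 90 → met
2. current operating permit absent → not met
3. allergen disclosure notice present → met
4. condition 'serves alcohol' does not hold → requirement n/a → met
5. walk-in cooler temperature (°F) 12 ≤ 37 → met
6. pest-control treatment 160 days ago vs limit 180 → met
7. product liability coverage $255,000 ≥ $250,000 → met
8. allergen-trained staff 5 ≥ 3 → met
9. food-safety audit 676 days ago vs limit 730 → met
10. grease-trap servicing 167 days ago vs limit 120 → not met
11. open food-safety citations 2 ≤ 3 → met
12. general liability coverage $1,825,000 ≥ $1,750,000 → met
Not met: 2, 10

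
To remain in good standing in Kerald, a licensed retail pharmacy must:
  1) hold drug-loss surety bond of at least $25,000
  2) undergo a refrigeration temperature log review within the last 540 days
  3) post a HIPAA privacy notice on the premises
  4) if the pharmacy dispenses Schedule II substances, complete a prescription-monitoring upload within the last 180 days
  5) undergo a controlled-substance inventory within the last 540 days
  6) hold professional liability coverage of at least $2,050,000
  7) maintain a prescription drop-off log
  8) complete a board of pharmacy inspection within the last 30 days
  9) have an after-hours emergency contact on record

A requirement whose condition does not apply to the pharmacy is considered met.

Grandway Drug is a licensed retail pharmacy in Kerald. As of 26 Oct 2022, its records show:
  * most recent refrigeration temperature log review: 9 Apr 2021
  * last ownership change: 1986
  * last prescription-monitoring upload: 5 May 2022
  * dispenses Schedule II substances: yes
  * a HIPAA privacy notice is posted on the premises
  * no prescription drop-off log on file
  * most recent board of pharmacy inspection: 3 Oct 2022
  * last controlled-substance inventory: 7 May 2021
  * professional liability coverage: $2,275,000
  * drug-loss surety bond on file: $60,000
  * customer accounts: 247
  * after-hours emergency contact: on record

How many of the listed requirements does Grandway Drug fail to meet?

2

1. drug-loss surety bond $60,000 ≥ $25,000 → met
2. refrigeration temperature log review 565 days ago vs limit 540 → not met
3. HIPAA privacy notice present → met
4. condition 'dispenses Schedule II substances' holds; prescription-monitoring upload 174 days ago vs limit 180 → met
5. controlled-substance inventory 537 days ago vs limit 540 → met
6. professional liability coverage $2,275,000 ≥ $2,050,000 → met
7. prescription drop-off log absent → not met
8. board of pharmacy inspection 23 days ago vs limit 30 → met
9. after-hours emergency contact present → met
Not met: 2 of 9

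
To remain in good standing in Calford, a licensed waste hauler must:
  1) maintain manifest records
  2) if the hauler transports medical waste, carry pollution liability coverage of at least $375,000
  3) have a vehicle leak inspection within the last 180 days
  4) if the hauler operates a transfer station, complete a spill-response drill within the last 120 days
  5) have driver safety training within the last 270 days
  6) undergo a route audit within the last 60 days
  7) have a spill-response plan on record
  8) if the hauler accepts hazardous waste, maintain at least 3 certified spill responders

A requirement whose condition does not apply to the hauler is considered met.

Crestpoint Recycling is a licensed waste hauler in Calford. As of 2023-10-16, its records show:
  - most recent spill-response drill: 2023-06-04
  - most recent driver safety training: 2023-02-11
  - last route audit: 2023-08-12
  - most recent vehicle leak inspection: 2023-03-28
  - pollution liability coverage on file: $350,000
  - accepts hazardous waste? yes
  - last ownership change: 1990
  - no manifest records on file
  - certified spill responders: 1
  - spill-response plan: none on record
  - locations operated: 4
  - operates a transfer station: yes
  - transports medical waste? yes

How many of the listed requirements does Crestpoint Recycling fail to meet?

7

1. manifest records absent → not met
2. condition 'transports medical waste' holds; pollution liability coverage $350,000 < $375,000 → not met
3. vehicle leak inspection 202 days ago vs limit 180 → not met
4. condition 'operates a transfer station' holds; spill-response drill 134 days ago vs limit 120 → not met
5. driver safety training 247 days ago vs limit 270 → met
6. route audit 65 days ago vs limit 60 → not met
7. spill-response plan absent → not met
8. condition 'accepts hazardous waste' holds; certified spill responders 1 < 3 → not met
Not met: 7 of 8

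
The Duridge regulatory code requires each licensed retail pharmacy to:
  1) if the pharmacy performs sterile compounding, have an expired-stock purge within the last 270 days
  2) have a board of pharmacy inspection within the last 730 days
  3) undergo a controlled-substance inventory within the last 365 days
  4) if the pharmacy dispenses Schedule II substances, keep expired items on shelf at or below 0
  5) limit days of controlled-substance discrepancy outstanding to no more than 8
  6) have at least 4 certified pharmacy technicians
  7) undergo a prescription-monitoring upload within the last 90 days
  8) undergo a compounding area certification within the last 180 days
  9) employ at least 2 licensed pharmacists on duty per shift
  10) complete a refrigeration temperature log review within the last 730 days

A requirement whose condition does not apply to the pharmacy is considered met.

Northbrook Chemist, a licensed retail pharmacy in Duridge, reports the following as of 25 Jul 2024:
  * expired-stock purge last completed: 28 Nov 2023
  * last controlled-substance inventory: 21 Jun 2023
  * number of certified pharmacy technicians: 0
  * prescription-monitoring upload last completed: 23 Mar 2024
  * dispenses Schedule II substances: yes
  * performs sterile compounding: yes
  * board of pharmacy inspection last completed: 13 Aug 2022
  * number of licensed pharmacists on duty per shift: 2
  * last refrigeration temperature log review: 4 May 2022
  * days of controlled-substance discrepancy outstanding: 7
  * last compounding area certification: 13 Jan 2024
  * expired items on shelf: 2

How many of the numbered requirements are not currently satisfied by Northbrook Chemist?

6

1. condition 'performs sterile compounding' holds; expired-stock purge 240 days ago vs limit 270 → met
2. board of pharmacy inspection 712 days ago vs limit 730 → met
3. controlled-substance inventory 400 days ago vs limit 365 → not met
4. condition 'dispenses Schedule II substances' holds; expired items on shelf 2 > 0 → not met
5. days of controlled-substance discrepancy outstanding 7 ≤ 8 → met
6. certified pharmacy technicians 0 < 4 → not met
7. prescription-monitoring upload 124 days ago vs limit 90 → not met
8. compounding area certification 194 days ago vs limit 180 → not met
9. licensed pharmacists on duty per shift 2 ≥ 2 → met
10. refrigeration temperature log review 813 days ago vs limit 730 → not met
Not met: 6 of 10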